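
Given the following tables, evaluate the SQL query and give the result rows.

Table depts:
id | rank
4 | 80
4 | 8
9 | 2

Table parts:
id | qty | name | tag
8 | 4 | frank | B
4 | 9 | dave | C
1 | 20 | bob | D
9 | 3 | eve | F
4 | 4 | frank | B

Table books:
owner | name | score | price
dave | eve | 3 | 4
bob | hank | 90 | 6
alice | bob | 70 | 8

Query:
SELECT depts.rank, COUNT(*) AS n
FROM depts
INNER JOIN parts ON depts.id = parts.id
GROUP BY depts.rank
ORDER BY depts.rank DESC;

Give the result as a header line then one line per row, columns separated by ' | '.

After JOIN parts (5 rows):
depts.id | depts.rank | parts.id | parts.qty | parts.name | parts.tag
4 | 80 | 4 | 9 | dave | C
4 | 80 | 4 | 4 | frank | B
4 | 8 | 4 | 9 | dave | C
4 | 8 | 4 | 4 | frank | B
9 | 2 | 9 | 3 | eve | F
After GROUP BY (3 rows):
depts.rank | n
80 | 2
8 | 2
2 | 1
After ORDER BY (3 rows):
depts.rank | n
80 | 2
8 | 2
2 | 1

== RESULT ==
depts.rank | n
80 | 2
8 | 2
2 | 1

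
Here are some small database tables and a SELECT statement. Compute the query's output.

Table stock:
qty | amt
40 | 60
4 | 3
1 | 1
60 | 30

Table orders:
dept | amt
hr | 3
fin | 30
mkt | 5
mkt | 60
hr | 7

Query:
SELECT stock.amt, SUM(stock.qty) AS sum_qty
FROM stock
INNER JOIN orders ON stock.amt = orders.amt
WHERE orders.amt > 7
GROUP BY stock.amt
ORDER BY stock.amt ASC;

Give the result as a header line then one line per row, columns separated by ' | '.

== RESULT ==
stock.amt | sum_qty
30 | 60
60 | 40

Derivation:
After JOIN orders (3 rows):
stock.qty | stock.amt | orders.dept | orders.amt
40 | 60 | mkt | 60
4 | 3 | hr | 3
60 | 30 | fin | 30
After WHERE (2 rows):
stock.qty | stock.amt | orders.dept | orders.amt
40 | 60 | mkt | 60
60 | 30 | fin | 30
After GROUP BY (2 rows):
stock.amt | sum_qty
60 | 40
30 | 60
After ORDER BY (2 rows):
stock.amt | sum_qty
30 | 60
60 | 40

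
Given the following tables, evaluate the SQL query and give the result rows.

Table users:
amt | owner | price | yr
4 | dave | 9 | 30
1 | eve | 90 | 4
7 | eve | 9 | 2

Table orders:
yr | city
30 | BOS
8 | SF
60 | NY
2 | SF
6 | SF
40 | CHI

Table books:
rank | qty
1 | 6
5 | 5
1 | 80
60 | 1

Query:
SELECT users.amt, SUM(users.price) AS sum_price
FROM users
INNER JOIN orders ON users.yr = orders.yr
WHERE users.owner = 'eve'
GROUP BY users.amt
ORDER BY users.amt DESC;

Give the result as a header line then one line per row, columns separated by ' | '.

== RESULT ==
users.amt | sum_price
7 | 9

Derivation:
After JOIN orders (2 rows):
users.amt | users.owner | users.price | users.yr | orders.yr | orders.city
4 | dave | 9 | 30 | 30 | BOS
7 | eve | 9 | 2 | 2 | SF
After WHERE (1 rows):
users.amt | users.owner | users.price | users.yr | orders.yr | orders.city
7 | eve | 9 | 2 | 2 | SF
After GROUP BY (1 rows):
users.amt | sum_price
7 | 9
After ORDER BY (1 rows):
users.amt | sum_price
7 | 9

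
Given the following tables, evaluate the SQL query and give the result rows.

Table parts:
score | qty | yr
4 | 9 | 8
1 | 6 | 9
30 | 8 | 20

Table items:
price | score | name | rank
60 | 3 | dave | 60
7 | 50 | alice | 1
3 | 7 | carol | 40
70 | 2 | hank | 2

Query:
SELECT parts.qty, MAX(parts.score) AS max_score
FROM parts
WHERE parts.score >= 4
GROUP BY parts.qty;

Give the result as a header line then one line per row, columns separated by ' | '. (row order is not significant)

== RESULT ==
parts.qty | max_score
9 | 4
8 | 30

Derivation:
After WHERE (2 rows):
parts.score | parts.qty | parts.yr
4 | 9 | 8
30 | 8 | 20
After GROUP BY (2 rows):
parts.qty | max_score
9 | 4
8 | 30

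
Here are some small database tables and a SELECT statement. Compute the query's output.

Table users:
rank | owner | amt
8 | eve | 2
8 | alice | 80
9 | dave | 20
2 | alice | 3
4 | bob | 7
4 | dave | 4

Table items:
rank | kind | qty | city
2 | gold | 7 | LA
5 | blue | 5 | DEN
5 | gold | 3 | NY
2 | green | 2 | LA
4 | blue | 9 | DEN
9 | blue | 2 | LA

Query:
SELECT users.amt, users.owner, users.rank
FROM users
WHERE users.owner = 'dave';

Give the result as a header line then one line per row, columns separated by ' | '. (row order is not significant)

After WHERE (2 rows):
users.rank | users.owner | users.amt
9 | dave | 20
4 | dave | 4
After SELECT (2 rows):
users.amt | users.owner | users.rank
20 | dave | 9
4 | dave | 4

== RESULT ==
users.amt | users.owner | users.rank
20 | dave | 9
4 | dave | 4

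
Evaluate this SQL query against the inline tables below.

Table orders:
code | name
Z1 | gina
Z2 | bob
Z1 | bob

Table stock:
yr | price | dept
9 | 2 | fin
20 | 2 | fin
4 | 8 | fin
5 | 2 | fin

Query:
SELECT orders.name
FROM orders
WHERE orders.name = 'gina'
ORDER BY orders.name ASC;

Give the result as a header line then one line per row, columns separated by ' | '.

== RESULT ==
orders.name
gina

Derivation:
After WHERE (1 rows):
orders.code | orders.name
Z1 | gina
After SELECT (1 rows):
orders.name
gina
After ORDER BY (1 rows):
orders.name
gina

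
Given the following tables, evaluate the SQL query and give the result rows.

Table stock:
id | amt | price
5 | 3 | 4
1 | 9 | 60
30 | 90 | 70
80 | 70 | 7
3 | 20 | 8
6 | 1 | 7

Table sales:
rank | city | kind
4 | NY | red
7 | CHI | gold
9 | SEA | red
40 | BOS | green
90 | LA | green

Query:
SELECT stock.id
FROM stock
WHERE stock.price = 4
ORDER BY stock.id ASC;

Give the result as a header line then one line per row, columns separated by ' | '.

== RESULT ==
stock.id
5

Derivation:
After WHERE (1 rows):
stock.id | stock.amt | stock.price
5 | 3 | 4
After SELECT (1 rows):
stock.id
5
After ORDER BY (1 rows):
stock.id
5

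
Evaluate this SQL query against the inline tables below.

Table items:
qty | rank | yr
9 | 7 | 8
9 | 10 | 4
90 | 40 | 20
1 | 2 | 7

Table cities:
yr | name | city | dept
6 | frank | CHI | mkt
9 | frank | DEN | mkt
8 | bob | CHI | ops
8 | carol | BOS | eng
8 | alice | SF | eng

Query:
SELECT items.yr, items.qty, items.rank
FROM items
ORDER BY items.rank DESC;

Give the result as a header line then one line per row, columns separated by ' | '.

After SELECT (4 rows):
items.yr | items.qty | items.rank
8 | 9 | 7
4 | 9 | 10
20 | 90 | 40
7 | 1 | 2
After ORDER BY (4 rows):
items.yr | items.qty | items.rank
20 | 90 | 40
4 | 9 | 10
8 | 9 | 7
7 | 1 | 2

== RESULT ==
items.yr | items.qty | items.rank
20 | 90 | 40
4 | 9 | 10
8 | 9 | 7
7 | 1 | 2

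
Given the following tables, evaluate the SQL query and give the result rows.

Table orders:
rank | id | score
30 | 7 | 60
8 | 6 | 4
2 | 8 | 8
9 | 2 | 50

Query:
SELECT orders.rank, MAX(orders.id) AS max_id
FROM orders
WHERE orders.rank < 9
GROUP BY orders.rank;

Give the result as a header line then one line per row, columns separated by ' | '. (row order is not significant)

After WHERE (2 rows):
orders.rank | orders.id | orders.score
8 | 6 | 4
2 | 8 | 8
After GROUP BY (2 rows):
orders.rank | max_id
8 | 6
2 | 8

== RESULT ==
orders.rank | max_id
8 | 6
2 | 8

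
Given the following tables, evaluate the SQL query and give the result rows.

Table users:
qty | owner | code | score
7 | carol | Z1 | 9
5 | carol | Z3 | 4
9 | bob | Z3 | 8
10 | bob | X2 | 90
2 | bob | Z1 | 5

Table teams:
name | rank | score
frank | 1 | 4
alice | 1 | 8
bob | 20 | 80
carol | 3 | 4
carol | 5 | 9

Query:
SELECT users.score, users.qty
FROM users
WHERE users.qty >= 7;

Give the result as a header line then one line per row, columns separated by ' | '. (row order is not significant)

== RESULT ==
users.score | users.qty
9 | 7
8 | 9
90 | 10

Derivation:
After WHERE (3 rows):
users.qty | users.owner | users.code | users.score
7 | carol | Z1 | 9
9 | bob | Z3 | 8
10 | bob | X2 | 90
After SELECT (3 rows):
users.score | users.qty
9 | 7
8 | 9
90 | 10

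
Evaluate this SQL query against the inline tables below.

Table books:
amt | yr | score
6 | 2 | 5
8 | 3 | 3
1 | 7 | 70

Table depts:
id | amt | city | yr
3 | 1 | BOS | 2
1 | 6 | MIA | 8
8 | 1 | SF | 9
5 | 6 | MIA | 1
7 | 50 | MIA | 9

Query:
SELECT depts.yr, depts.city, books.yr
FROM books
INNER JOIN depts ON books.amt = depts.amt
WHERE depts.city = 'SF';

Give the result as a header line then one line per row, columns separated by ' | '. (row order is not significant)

After JOIN depts (4 rows):
books.amt | books.yr | books.score | depts.id | depts.amt | depts.city | depts.yr
6 | 2 | 5 | 1 | 6 | MIA | 8
6 | 2 | 5 | 5 | 6 | MIA | 1
1 | 7 | 70 | 3 | 1 | BOS | 2
1 | 7 | 70 | 8 | 1 | SF | 9
After WHERE (1 rows):
books.amt | books.yr | books.score | depts.id | depts.amt | depts.city | depts.yr
1 | 7 | 70 | 8 | 1 | SF | 9
After SELECT (1 rows):
depts.yr | depts.city | books.yr
9 | SF | 7

== RESULT ==
depts.yr | depts.city | books.yr
9 | SF | 7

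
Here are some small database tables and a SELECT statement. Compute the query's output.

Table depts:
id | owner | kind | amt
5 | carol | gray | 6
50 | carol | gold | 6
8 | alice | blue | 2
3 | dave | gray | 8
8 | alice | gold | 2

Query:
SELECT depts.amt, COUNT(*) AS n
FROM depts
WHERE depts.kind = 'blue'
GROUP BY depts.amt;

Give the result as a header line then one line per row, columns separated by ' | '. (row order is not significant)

After WHERE (1 rows):
depts.id | depts.owner | depts.kind | depts.amt
8 | alice | blue | 2
After GROUP BY (1 rows):
depts.amt | n
2 | 1

== RESULT ==
depts.amt | n
2 | 1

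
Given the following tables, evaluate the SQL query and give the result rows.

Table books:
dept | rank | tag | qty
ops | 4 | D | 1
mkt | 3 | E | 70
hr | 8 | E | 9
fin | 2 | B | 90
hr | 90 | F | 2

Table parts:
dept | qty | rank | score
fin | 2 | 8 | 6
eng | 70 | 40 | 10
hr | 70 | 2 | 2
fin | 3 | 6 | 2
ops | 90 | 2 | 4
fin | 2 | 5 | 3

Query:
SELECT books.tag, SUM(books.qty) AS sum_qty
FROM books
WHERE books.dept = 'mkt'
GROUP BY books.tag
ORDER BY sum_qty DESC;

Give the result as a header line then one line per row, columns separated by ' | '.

After WHERE (1 rows):
books.dept | books.rank | books.tag | books.qty
mkt | 3 | E | 70
After GROUP BY (1 rows):
books.tag | sum_qty
E | 70
After ORDER BY (1 rows):
books.tag | sum_qty
E | 70

== RESULT ==
books.tag | sum_qty
E | 70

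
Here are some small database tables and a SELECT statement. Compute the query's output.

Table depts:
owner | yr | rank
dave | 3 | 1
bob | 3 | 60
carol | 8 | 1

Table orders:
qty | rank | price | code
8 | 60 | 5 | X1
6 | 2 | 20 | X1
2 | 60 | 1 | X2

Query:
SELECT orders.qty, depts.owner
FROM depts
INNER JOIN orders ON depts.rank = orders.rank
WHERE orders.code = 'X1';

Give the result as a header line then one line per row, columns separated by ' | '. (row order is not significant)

After JOIN orders (2 rows):
depts.owner | depts.yr | depts.rank | orders.qty | orders.rank | orders.price | orders.code
bob | 3 | 60 | 8 | 60 | 5 | X1
bob | 3 | 60 | 2 | 60 | 1 | X2
After WHERE (1 rows):
depts.owner | depts.yr | depts.rank | orders.qty | orders.rank | orders.price | orders.code
bob | 3 | 60 | 8 | 60 | 5 | X1
After SELECT (1 rows):
orders.qty | depts.owner
8 | bob

== RESULT ==
orders.qty | depts.owner
8 | bob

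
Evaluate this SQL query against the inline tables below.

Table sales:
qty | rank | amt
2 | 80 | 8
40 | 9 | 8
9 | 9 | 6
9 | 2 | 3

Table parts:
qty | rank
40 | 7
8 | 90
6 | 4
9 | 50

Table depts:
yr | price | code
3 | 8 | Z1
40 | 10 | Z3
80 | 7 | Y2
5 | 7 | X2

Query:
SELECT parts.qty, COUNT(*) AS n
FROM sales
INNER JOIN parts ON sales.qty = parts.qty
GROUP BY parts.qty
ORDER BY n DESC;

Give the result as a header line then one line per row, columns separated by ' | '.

== RESULT ==
parts.qty | n
9 | 2
40 | 1

Derivation:
After JOIN parts (3 rows):
sales.qty | sales.rank | sales.amt | parts.qty | parts.rank
40 | 9 | 8 | 40 | 7
9 | 9 | 6 | 9 | 50
9 | 2 | 3 | 9 | 50
After GROUP BY (2 rows):
parts.qty | n
40 | 1
9 | 2
After ORDER BY (2 rows):
parts.qty | n
9 | 2
40 | 1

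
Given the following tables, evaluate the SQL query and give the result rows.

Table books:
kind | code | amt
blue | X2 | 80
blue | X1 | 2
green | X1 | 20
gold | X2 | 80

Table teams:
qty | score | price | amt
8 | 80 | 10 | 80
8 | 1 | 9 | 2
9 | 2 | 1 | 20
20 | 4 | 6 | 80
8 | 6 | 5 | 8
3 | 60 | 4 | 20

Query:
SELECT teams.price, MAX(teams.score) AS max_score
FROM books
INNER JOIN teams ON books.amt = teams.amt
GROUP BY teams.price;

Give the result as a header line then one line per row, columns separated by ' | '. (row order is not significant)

== RESULT ==
teams.price | max_score
10 | 80
6 | 4
9 | 1
1 | 2
4 | 60

Derivation:
After JOIN teams (7 rows):
books.kind | books.code | books.amt | teams.qty | teams.score | teams.price | teams.amt
blue | X2 | 80 | 8 | 80 | 10 | 80
blue | X2 | 80 | 20 | 4 | 6 | 80
blue | X1 | 2 | 8 | 1 | 9 | 2
green | X1 | 20 | 9 | 2 | 1 | 20
green | X1 | 20 | 3 | 60 | 4 | 20
gold | X2 | 80 | 8 | 80 | 10 | 80
gold | X2 | 80 | 20 | 4 | 6 | 80
After GROUP BY (5 rows):
teams.price | max_score
10 | 80
6 | 4
9 | 1
1 | 2
4 | 60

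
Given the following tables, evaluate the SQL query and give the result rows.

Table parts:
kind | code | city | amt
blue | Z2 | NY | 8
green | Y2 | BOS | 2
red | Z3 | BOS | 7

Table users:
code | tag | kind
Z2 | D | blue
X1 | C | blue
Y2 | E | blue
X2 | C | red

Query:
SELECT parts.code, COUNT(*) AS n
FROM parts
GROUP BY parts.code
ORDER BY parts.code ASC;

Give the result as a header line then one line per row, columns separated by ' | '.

After GROUP BY (3 rows):
parts.code | n
Z2 | 1
Y2 | 1
Z3 | 1
After ORDER BY (3 rows):
parts.code | n
Y2 | 1
Z2 | 1
Z3 | 1

== RESULT ==
parts.code | n
Y2 | 1
Z2 | 1
Z3 | 1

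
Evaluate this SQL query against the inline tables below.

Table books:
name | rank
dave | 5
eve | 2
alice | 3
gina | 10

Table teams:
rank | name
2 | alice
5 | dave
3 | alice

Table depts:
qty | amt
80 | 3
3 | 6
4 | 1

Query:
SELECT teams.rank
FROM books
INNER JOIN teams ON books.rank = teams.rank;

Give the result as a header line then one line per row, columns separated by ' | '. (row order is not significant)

After JOIN teams (3 rows):
books.name | books.rank | teams.rank | teams.name
dave | 5 | 5 | dave
eve | 2 | 2 | alice
alice | 3 | 3 | alice
After SELECT (3 rows):
teams.rank
5
2
3

== RESULT ==
teams.rank
5
2
3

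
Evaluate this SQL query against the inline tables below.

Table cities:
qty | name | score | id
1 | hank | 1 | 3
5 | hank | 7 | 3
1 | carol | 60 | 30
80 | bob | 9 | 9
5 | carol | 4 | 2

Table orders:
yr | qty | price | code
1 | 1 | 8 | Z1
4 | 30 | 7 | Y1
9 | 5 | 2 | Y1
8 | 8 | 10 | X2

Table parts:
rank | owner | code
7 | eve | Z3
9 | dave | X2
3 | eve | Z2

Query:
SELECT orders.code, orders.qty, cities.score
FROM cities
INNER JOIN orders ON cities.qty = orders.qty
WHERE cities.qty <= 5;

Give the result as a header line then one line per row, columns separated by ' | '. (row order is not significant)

== RESULT ==
orders.code | orders.qty | cities.score
Z1 | 1 | 1
Y1 | 5 | 7
Z1 | 1 | 60
Y1 | 5 | 4

Derivation:
After JOIN orders (4 rows):
cities.qty | cities.name | cities.score | cities.id | orders.yr | orders.qty | orders.price | orders.code
1 | hank | 1 | 3 | 1 | 1 | 8 | Z1
5 | hank | 7 | 3 | 9 | 5 | 2 | Y1
1 | carol | 60 | 30 | 1 | 1 | 8 | Z1
5 | carol | 4 | 2 | 9 | 5 | 2 | Y1
After WHERE (4 rows):
cities.qty | cities.name | cities.score | cities.id | orders.yr | orders.qty | orders.price | orders.code
1 | hank | 1 | 3 | 1 | 1 | 8 | Z1
5 | hank | 7 | 3 | 9 | 5 | 2 | Y1
1 | carol | 60 | 30 | 1 | 1 | 8 | Z1
5 | carol | 4 | 2 | 9 | 5 | 2 | Y1
After SELECT (4 rows):
orders.code | orders.qty | cities.score
Z1 | 1 | 1
Y1 | 5 | 7
Z1 | 1 | 60
Y1 | 5 | 4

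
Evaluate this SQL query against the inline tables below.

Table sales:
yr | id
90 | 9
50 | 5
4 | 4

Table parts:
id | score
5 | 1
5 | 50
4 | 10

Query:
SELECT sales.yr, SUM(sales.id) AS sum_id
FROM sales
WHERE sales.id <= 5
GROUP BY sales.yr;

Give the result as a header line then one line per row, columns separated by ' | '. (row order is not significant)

== RESULT ==
sales.yr | sum_id
50 | 5
4 | 4

Derivation:
After WHERE (2 rows):
sales.yr | sales.id
50 | 5
4 | 4
After GROUP BY (2 rows):
sales.yr | sum_id
50 | 5
4 | 4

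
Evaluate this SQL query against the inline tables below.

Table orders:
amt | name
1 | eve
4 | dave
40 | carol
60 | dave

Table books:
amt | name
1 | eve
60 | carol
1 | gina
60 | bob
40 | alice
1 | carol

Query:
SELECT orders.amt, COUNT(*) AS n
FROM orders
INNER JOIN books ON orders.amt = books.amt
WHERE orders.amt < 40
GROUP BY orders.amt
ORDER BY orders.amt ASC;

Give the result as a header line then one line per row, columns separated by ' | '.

== RESULT ==
orders.amt | n
1 | 3

Derivation:
After JOIN books (6 rows):
orders.amt | orders.name | books.amt | books.name
1 | eve | 1 | eve
1 | eve | 1 | gina
1 | eve | 1 | carol
40 | carol | 40 | alice
60 | dave | 60 | carol
60 | dave | 60 | bob
After WHERE (3 rows):
orders.amt | orders.name | books.amt | books.name
1 | eve | 1 | eve
1 | eve | 1 | gina
1 | eve | 1 | carol
After GROUP BY (1 rows):
orders.amt | n
1 | 3
After ORDER BY (1 rows):
orders.amt | n
1 | 3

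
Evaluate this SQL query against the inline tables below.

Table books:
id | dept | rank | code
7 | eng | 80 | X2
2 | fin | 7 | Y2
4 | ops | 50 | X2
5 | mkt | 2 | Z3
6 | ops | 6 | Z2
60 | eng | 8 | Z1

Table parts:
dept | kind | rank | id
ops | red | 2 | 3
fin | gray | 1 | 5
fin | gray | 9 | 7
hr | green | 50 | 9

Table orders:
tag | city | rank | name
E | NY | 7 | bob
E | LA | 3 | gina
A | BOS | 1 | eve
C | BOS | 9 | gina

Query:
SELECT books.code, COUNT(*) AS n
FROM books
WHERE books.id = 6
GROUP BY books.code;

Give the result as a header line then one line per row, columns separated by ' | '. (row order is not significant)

After WHERE (1 rows):
books.id | books.dept | books.rank | books.code
6 | ops | 6 | Z2
After GROUP BY (1 rows):
books.code | n
Z2 | 1

== RESULT ==
books.code | n
Z2 | 1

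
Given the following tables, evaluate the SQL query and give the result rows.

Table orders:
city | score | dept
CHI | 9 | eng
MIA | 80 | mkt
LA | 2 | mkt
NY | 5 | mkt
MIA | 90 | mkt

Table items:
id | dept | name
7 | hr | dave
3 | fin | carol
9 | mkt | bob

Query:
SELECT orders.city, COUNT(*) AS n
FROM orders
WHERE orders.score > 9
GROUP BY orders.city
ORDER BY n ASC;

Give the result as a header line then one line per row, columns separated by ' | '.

After WHERE (2 rows):
orders.city | orders.score | orders.dept
MIA | 80 | mkt
MIA | 90 | mkt
After GROUP BY (1 rows):
orders.city | n
MIA | 2
After ORDER BY (1 rows):
orders.city | n
MIA | 2

== RESULT ==
orders.city | n
MIA | 2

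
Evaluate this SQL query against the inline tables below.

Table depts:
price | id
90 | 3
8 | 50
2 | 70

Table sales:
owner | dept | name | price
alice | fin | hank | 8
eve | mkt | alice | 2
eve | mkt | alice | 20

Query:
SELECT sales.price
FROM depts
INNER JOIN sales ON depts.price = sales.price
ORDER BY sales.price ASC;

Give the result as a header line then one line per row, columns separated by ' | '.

== RESULT ==
sales.price
2
8

Derivation:
After JOIN sales (2 rows):
depts.price | depts.id | sales.owner | sales.dept | sales.name | sales.price
8 | 50 | alice | fin | hank | 8
2 | 70 | eve | mkt | alice | 2
After SELECT (2 rows):
sales.price
8
2
After ORDER BY (2 rows):
sales.price
2
8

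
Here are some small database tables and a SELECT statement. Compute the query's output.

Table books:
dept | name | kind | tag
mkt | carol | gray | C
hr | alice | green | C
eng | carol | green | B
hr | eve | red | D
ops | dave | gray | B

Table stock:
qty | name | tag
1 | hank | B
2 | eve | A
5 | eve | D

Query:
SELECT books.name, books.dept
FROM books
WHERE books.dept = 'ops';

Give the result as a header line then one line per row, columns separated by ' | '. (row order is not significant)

After WHERE (1 rows):
books.dept | books.name | books.kind | books.tag
ops | dave | gray | B
After SELECT (1 rows):
books.name | books.dept
dave | ops

== RESULT ==
books.name | books.dept
dave | ops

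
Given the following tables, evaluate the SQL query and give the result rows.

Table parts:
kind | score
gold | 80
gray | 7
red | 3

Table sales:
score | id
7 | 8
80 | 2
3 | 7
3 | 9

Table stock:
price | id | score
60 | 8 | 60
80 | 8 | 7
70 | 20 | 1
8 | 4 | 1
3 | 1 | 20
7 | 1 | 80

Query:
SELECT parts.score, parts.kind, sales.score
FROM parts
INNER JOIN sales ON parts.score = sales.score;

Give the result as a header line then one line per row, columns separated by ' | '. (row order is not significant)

== RESULT ==
parts.score | parts.kind | sales.score
80 | gold | 80
7 | gray | 7
3 | red | 3
3 | red | 3

Derivation:
After JOIN sales (4 rows):
parts.kind | parts.score | sales.score | sales.id
gold | 80 | 80 | 2
gray | 7 | 7 | 8
red | 3 | 3 | 7
red | 3 | 3 | 9
After SELECT (4 rows):
parts.score | parts.kind | sales.score
80 | gold | 80
7 | gray | 7
3 | red | 3
3 | red | 3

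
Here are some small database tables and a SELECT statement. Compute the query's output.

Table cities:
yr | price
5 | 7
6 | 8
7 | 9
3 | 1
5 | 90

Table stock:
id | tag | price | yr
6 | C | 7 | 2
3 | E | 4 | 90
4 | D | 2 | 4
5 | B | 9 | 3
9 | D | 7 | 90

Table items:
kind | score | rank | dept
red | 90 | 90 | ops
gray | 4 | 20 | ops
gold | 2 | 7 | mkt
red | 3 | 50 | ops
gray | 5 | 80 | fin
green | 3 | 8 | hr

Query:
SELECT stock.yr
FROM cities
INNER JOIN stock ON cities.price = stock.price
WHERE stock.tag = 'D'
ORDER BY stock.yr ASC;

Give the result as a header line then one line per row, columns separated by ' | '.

After JOIN stock (3 rows):
cities.yr | cities.price | stock.id | stock.tag | stock.price | stock.yr
5 | 7 | 6 | C | 7 | 2
5 | 7 | 9 | D | 7 | 90
7 | 9 | 5 | B | 9 | 3
After WHERE (1 rows):
cities.yr | cities.price | stock.id | stock.tag | stock.price | stock.yr
5 | 7 | 9 | D | 7 | 90
After SELECT (1 rows):
stock.yr
90
After ORDER BY (1 rows):
stock.yr
90

== RESULT ==
stock.yr
90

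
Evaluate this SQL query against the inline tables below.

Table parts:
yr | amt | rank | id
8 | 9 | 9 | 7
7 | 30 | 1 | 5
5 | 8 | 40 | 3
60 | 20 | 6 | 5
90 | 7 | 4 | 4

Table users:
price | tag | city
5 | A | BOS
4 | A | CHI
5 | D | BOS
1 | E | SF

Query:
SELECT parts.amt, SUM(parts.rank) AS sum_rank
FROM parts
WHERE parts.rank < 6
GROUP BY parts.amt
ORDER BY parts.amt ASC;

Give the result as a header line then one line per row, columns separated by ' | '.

== RESULT ==
parts.amt | sum_rank
7 | 4
30 | 1

Derivation:
After WHERE (2 rows):
parts.yr | parts.amt | parts.rank | parts.id
7 | 30 | 1 | 5
90 | 7 | 4 | 4
After GROUP BY (2 rows):
parts.amt | sum_rank
30 | 1
7 | 4
After ORDER BY (2 rows):
parts.amt | sum_rank
7 | 4
30 | 1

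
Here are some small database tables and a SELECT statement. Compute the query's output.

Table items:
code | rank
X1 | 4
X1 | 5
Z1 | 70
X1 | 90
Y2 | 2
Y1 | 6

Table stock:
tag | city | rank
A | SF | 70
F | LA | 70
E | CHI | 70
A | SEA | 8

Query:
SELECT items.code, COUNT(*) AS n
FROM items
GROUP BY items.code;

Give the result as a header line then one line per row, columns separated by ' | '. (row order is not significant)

== RESULT ==
items.code | n
X1 | 3
Z1 | 1
Y2 | 1
Y1 | 1

Derivation:
After GROUP BY (4 rows):
items.code | n
X1 | 3
Z1 | 1
Y2 | 1
Y1 | 1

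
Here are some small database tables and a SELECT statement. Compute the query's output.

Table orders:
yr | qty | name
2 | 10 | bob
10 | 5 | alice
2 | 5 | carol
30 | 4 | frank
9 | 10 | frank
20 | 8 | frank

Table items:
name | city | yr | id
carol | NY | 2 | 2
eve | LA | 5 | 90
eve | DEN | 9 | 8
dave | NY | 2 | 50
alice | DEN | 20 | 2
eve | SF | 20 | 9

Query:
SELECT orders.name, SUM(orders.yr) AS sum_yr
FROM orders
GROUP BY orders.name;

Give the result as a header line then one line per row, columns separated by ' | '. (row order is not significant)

After GROUP BY (4 rows):
orders.name | sum_yr
bob | 2
alice | 10
carol | 2
frank | 59

== RESULT ==
orders.name | sum_yr
bob | 2
alice | 10
carol | 2
frank | 59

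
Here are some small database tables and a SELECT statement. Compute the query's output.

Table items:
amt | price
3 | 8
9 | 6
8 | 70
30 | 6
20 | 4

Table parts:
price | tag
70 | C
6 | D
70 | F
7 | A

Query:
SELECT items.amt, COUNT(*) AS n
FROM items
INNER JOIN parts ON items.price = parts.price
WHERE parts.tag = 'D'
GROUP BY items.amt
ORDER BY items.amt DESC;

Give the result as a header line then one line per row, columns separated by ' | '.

After JOIN parts (4 rows):
items.amt | items.price | parts.price | parts.tag
9 | 6 | 6 | D
8 | 70 | 70 | C
8 | 70 | 70 | F
30 | 6 | 6 | D
After WHERE (2 rows):
items.amt | items.price | parts.price | parts.tag
9 | 6 | 6 | D
30 | 6 | 6 | D
After GROUP BY (2 rows):
items.amt | n
9 | 1
30 | 1
After ORDER BY (2 rows):
items.amt | n
30 | 1
9 | 1

== RESULT ==
items.amt | n
30 | 1
9 | 1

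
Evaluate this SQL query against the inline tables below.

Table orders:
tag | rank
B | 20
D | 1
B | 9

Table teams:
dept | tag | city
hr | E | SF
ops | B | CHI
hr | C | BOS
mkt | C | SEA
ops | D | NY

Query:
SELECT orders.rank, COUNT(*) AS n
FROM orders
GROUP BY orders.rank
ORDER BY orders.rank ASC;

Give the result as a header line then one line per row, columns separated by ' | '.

== RESULT ==
orders.rank | n
1 | 1
9 | 1
20 | 1

Derivation:
After GROUP BY (3 rows):
orders.rank | n
20 | 1
1 | 1
9 | 1
After ORDER BY (3 rows):
orders.rank | n
1 | 1
9 | 1
20 | 1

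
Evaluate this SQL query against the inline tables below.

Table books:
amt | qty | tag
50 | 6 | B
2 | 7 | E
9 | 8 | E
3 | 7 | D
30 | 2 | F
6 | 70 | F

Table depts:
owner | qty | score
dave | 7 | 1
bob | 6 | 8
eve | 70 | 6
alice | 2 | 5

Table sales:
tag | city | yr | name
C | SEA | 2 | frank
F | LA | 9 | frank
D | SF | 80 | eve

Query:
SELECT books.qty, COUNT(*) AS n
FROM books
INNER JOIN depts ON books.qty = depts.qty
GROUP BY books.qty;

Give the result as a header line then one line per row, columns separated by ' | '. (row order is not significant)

After JOIN depts (5 rows):
books.amt | books.qty | books.tag | depts.owner | depts.qty | depts.score
50 | 6 | B | bob | 6 | 8
2 | 7 | E | dave | 7 | 1
3 | 7 | D | dave | 7 | 1
30 | 2 | F | alice | 2 | 5
6 | 70 | F | eve | 70 | 6
After GROUP BY (4 rows):
books.qty | n
6 | 1
7 | 2
2 | 1
70 | 1

== RESULT ==
books.qty | n
6 | 1
7 | 2
2 | 1
70 | 1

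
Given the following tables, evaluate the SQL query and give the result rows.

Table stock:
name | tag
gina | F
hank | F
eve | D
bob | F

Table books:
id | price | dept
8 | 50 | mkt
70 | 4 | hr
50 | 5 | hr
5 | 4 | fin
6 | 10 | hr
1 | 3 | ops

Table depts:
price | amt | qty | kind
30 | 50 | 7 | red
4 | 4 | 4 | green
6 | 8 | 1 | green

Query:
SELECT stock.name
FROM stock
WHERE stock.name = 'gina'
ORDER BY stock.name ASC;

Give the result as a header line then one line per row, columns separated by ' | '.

After WHERE (1 rows):
stock.name | stock.tag
gina | F
After SELECT (1 rows):
stock.name
gina
After ORDER BY (1 rows):
stock.name
gina

== RESULT ==
stock.name
gina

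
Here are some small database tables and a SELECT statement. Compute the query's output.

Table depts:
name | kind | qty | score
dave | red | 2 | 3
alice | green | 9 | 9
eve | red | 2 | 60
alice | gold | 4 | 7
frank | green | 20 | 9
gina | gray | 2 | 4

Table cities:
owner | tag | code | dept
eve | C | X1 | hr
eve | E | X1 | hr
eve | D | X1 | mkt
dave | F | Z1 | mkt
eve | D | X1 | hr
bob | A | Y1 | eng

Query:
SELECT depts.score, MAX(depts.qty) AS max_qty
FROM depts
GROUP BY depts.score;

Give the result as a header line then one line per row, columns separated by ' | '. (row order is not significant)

After GROUP BY (5 rows):
depts.score | max_qty
3 | 2
9 | 20
60 | 2
7 | 4
4 | 2

== RESULT ==
depts.score | max_qty
3 | 2
9 | 20
60 | 2
7 | 4
4 | 2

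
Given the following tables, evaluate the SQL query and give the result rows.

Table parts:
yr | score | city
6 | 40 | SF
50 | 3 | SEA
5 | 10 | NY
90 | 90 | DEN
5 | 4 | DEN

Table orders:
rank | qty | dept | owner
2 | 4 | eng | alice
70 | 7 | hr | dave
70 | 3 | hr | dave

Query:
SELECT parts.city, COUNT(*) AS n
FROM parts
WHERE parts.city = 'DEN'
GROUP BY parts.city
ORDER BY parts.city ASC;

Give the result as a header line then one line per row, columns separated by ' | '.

After WHERE (2 rows):
parts.yr | parts.score | parts.city
90 | 90 | DEN
5 | 4 | DEN
After GROUP BY (1 rows):
parts.city | n
DEN | 2
After ORDER BY (1 rows):
parts.city | n
DEN | 2

== RESULT ==
parts.city | n
DEN | 2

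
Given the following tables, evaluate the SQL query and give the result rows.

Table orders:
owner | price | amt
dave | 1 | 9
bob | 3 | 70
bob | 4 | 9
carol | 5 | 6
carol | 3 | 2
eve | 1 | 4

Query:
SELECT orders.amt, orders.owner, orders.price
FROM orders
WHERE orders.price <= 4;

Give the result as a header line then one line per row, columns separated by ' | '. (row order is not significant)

After WHERE (5 rows):
orders.owner | orders.price | orders.amt
dave | 1 | 9
bob | 3 | 70
bob | 4 | 9
carol | 3 | 2
eve | 1 | 4
After SELECT (5 rows):
orders.amt | orders.owner | orders.price
9 | dave | 1
70 | bob | 3
9 | bob | 4
2 | carol | 3
4 | eve | 1

== RESULT ==
orders.amt | orders.owner | orders.price
9 | dave | 1
70 | bob | 3
9 | bob | 4
2 | carol | 3
4 | eve | 1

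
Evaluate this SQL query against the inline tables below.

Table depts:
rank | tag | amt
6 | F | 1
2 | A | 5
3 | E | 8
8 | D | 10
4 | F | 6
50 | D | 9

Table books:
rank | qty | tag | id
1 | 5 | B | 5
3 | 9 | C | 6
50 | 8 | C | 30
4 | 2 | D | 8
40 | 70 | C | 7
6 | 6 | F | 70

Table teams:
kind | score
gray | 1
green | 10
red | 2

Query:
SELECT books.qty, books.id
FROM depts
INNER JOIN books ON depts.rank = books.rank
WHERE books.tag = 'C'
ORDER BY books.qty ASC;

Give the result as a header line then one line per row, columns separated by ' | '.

== RESULT ==
books.qty | books.id
8 | 30
9 | 6

Derivation:
After JOIN books (4 rows):
depts.rank | depts.tag | depts.amt | books.rank | books.qty | books.tag | books.id
6 | F | 1 | 6 | 6 | F | 70
3 | E | 8 | 3 | 9 | C | 6
4 | F | 6 | 4 | 2 | D | 8
50 | D | 9 | 50 | 8 | C | 30
After WHERE (2 rows):
depts.rank | depts.tag | depts.amt | books.rank | books.qty | books.tag | books.id
3 | E | 8 | 3 | 9 | C | 6
50 | D | 9 | 50 | 8 | C | 30
After SELECT (2 rows):
books.qty | books.id
9 | 6
8 | 30
After ORDER BY (2 rows):
books.qty | books.id
8 | 30
9 | 6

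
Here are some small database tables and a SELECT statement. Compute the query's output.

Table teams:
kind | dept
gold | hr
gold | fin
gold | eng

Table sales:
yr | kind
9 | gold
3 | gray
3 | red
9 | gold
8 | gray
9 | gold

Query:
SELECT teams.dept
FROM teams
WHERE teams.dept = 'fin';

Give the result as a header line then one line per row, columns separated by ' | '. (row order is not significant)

== RESULT ==
teams.dept
fin

Derivation:
After WHERE (1 rows):
teams.kind | teams.dept
gold | fin
After SELECT (1 rows):
teams.dept
fin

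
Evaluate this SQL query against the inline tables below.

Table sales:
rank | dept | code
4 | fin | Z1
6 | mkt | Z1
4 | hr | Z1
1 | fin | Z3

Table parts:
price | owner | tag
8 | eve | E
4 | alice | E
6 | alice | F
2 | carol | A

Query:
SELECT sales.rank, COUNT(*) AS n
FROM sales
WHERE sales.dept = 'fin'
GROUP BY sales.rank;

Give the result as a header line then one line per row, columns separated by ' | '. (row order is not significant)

== RESULT ==
sales.rank | n
4 | 1
1 | 1

Derivation:
After WHERE (2 rows):
sales.rank | sales.dept | sales.code
4 | fin | Z1
1 | fin | Z3
After GROUP BY (2 rows):
sales.rank | n
4 | 1
1 | 1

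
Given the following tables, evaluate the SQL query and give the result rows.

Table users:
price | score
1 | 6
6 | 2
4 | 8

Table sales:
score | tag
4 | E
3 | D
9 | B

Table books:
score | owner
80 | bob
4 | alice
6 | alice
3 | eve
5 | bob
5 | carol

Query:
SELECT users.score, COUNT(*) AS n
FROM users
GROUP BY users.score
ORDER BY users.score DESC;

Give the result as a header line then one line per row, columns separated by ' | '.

After GROUP BY (3 rows):
users.score | n
6 | 1
2 | 1
8 | 1
After ORDER BY (3 rows):
users.score | n
8 | 1
6 | 1
2 | 1

== RESULT ==
users.score | n
8 | 1
6 | 1
2 | 1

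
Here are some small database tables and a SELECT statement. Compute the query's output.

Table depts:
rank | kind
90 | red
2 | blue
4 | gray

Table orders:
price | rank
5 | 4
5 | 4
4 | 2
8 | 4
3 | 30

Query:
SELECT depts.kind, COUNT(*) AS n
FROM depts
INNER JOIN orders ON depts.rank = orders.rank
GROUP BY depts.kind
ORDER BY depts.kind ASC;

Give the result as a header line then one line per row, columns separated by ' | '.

== RESULT ==
depts.kind | n
blue | 1
gray | 3

Derivation:
After JOIN orders (4 rows):
depts.rank | depts.kind | orders.price | orders.rank
2 | blue | 4 | 2
4 | gray | 5 | 4
4 | gray | 5 | 4
4 | gray | 8 | 4
After GROUP BY (2 rows):
depts.kind | n
blue | 1
gray | 3
After ORDER BY (2 rows):
depts.kind | n
blue | 1
gray | 3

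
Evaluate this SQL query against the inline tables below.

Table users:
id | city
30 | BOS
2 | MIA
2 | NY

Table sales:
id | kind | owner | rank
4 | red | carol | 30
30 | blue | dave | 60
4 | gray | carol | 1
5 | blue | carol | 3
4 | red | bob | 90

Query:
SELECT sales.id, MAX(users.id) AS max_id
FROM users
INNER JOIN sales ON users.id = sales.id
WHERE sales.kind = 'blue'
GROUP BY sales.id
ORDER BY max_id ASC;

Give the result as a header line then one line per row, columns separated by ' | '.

After JOIN sales (1 rows):
users.id | users.city | sales.id | sales.kind | sales.owner | sales.rank
30 | BOS | 30 | blue | dave | 60
After WHERE (1 rows):
users.id | users.city | sales.id | sales.kind | sales.owner | sales.rank
30 | BOS | 30 | blue | dave | 60
After GROUP BY (1 rows):
sales.id | max_id
30 | 30
After ORDER BY (1 rows):
sales.id | max_id
30 | 30

== RESULT ==
sales.id | max_id
30 | 30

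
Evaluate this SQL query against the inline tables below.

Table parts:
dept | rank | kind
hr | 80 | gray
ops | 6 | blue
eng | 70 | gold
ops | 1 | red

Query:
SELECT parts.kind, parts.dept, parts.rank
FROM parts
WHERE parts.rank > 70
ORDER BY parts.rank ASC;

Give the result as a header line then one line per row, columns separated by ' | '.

After WHERE (1 rows):
parts.dept | parts.rank | parts.kind
hr | 80 | gray
After SELECT (1 rows):
parts.kind | parts.dept | parts.rank
gray | hr | 80
After ORDER BY (1 rows):
parts.kind | parts.dept | parts.rank
gray | hr | 80

== RESULT ==
parts.kind | parts.dept | parts.rank
gray | hr | 80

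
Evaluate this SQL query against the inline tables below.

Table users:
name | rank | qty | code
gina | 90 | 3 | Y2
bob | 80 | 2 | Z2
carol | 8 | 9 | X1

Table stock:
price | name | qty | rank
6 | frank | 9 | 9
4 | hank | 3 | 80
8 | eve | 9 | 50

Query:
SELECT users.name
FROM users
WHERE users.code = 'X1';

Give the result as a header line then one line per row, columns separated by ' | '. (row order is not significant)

After WHERE (1 rows):
users.name | users.rank | users.qty | users.code
carol | 8 | 9 | X1
After SELECT (1 rows):
users.name
carol

== RESULT ==
users.name
carol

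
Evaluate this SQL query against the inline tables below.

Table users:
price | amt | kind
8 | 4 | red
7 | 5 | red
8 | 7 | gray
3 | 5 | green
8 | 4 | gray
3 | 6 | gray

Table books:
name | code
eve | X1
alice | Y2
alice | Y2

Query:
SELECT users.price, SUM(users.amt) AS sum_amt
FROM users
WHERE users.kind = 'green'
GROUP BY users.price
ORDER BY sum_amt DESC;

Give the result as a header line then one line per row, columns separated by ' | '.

After WHERE (1 rows):
users.price | users.amt | users.kind
3 | 5 | green
After GROUP BY (1 rows):
users.price | sum_amt
3 | 5
After ORDER BY (1 rows):
users.price | sum_amt
3 | 5

== RESULT ==
users.price | sum_amt
3 | 5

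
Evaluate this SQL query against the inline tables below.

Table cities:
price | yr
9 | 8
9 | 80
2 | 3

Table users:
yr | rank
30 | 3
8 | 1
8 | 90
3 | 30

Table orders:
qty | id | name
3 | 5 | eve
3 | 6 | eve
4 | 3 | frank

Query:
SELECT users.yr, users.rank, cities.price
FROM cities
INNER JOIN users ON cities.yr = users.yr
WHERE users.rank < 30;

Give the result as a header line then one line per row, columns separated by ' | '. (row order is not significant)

After JOIN users (3 rows):
cities.price | cities.yr | users.yr | users.rank
9 | 8 | 8 | 1
9 | 8 | 8 | 90
2 | 3 | 3 | 30
After WHERE (1 rows):
cities.price | cities.yr | users.yr | users.rank
9 | 8 | 8 | 1
After SELECT (1 rows):
users.yr | users.rank | cities.price
8 | 1 | 9

== RESULT ==
users.yr | users.rank | cities.price
8 | 1 | 9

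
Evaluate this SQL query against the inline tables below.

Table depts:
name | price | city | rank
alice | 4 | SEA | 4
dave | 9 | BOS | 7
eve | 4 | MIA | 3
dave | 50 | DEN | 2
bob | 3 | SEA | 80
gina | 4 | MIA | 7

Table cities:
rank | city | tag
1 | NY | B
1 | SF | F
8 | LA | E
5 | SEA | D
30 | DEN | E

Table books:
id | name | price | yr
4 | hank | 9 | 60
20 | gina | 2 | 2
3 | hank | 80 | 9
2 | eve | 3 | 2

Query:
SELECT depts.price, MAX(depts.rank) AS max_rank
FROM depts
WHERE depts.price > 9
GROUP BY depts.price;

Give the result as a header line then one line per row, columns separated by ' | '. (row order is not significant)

After WHERE (1 rows):
depts.name | depts.price | depts.city | depts.rank
dave | 50 | DEN | 2
After GROUP BY (1 rows):
depts.price | max_rank
50 | 2

== RESULT ==
depts.price | max_rank
50 | 2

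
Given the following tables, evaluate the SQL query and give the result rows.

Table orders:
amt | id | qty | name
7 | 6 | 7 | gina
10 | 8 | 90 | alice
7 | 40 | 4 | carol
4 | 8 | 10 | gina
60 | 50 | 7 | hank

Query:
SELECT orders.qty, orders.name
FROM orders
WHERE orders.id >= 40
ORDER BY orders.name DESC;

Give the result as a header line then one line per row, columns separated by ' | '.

After WHERE (2 rows):
orders.amt | orders.id | orders.qty | orders.name
7 | 40 | 4 | carol
60 | 50 | 7 | hank
After SELECT (2 rows):
orders.qty | orders.name
4 | carol
7 | hank
After ORDER BY (2 rows):
orders.qty | orders.name
7 | hank
4 | carol

== RESULT ==
orders.qty | orders.name
7 | hank
4 | carol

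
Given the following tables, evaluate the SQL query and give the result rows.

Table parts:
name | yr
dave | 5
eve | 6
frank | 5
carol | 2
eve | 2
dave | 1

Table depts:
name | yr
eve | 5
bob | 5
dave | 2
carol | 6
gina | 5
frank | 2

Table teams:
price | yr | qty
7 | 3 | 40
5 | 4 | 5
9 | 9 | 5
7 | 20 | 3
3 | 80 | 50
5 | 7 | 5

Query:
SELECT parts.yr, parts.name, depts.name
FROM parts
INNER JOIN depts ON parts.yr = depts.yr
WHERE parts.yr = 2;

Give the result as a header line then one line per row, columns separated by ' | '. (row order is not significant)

After JOIN depts (11 rows):
parts.name | parts.yr | depts.name | depts.yr
dave | 5 | eve | 5
dave | 5 | bob | 5
dave | 5 | gina | 5
eve | 6 | carol | 6
frank | 5 | eve | 5
frank | 5 | bob | 5
frank | 5 | gina | 5
carol | 2 | dave | 2
carol | 2 | frank | 2
eve | 2 | dave | 2
eve | 2 | frank | 2
After WHERE (4 rows):
parts.name | parts.yr | depts.name | depts.yr
carol | 2 | dave | 2
carol | 2 | frank | 2
eve | 2 | dave | 2
eve | 2 | frank | 2
After SELECT (4 rows):
parts.yr | parts.name | depts.name
2 | carol | dave
2 | carol | frank
2 | eve | dave
2 | eve | frank

== RESULT ==
parts.yr | parts.name | depts.name
2 | carol | dave
2 | carol | frank
2 | eve | dave
2 | eve | frank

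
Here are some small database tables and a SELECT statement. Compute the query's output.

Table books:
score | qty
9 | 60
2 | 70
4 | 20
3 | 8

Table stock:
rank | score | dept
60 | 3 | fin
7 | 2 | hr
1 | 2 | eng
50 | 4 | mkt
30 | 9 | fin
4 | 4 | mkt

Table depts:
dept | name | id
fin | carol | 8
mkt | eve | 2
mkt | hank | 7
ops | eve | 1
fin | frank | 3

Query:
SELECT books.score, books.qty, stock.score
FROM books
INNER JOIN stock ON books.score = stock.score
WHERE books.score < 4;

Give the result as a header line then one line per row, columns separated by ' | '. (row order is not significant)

== RESULT ==
books.score | books.qty | stock.score
2 | 70 | 2
2 | 70 | 2
3 | 8 | 3

Derivation:
After JOIN stock (6 rows):
books.score | books.qty | stock.rank | stock.score | stock.dept
9 | 60 | 30 | 9 | fin
2 | 70 | 7 | 2 | hr
2 | 70 | 1 | 2 | eng
4 | 20 | 50 | 4 | mkt
4 | 20 | 4 | 4 | mkt
3 | 8 | 60 | 3 | fin
After WHERE (3 rows):
books.score | books.qty | stock.rank | stock.score | stock.dept
2 | 70 | 7 | 2 | hr
2 | 70 | 1 | 2 | eng
3 | 8 | 60 | 3 | fin
After SELECT (3 rows):
books.score | books.qty | stock.score
2 | 70 | 2
2 | 70 | 2
3 | 8 | 3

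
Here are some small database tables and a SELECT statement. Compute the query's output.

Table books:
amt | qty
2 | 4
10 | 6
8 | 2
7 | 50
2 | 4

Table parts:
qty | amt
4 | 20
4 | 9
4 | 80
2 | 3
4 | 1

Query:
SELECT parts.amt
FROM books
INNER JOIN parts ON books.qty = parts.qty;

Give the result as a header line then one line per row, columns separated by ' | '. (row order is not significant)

== RESULT ==
parts.amt
20
9
80
1
3
20
9
80
1

Derivation:
After JOIN parts (9 rows):
books.amt | books.qty | parts.qty | parts.amt
2 | 4 | 4 | 20
2 | 4 | 4 | 9
2 | 4 | 4 | 80
2 | 4 | 4 | 1
8 | 2 | 2 | 3
2 | 4 | 4 | 20
2 | 4 | 4 | 9
2 | 4 | 4 | 80
2 | 4 | 4 | 1
After SELECT (9 rows):
parts.amt
20
9
80
1
3
20
9
80
1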